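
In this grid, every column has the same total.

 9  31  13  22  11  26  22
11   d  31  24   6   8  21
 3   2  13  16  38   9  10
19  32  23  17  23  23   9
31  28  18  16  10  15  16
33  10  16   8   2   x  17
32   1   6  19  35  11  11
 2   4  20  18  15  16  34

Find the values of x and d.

x = 32, d = 32

Columns 1 and 3 both add up to 140, so every column sums to 140.
Column 6: 26 + 8 + 9 + 23 + 15 + 11 + 16 = 108, so the missing entry is 140 − 108 = 32.
Column 2: 31 + 2 + 32 + 28 + 10 + 1 + 4 = 108, so the missing entry is 140 − 108 = 32.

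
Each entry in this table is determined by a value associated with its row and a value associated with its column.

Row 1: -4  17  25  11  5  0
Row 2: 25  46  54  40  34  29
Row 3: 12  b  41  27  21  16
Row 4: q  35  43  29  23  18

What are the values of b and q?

The difference between any two rows is the same in every column — this is an addition table with the headers hidden.
Row 3 minus row 1 is 41 − 25 = 16, so its entry in column 2 is 17 + 16 = 33.
Row 4 minus row 1 is 43 − 25 = 18, so its entry in column 1 is -4 + 18 = 14.

b = 33, q = 14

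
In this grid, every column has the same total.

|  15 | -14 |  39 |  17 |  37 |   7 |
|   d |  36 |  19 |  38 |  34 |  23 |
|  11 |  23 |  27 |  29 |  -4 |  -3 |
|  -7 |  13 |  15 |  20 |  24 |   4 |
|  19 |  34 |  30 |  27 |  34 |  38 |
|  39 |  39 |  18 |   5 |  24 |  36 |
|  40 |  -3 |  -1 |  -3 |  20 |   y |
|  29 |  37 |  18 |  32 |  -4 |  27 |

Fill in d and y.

d = 19, y = 33

The complete columns each total 165.
Column 1 is missing 165 − 146 = 19 (since 15 + 11 − 7 + 19 + 39 + 40 + 29 = 146).
Column 6 is missing 165 − 132 = 33 (since 7 + 23 − 3 + 4 + 38 + 36 + 27 = 132).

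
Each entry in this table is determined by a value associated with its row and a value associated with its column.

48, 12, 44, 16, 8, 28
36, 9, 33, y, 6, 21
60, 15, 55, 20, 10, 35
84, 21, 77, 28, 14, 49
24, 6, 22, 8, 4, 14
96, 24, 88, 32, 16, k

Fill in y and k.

y = 12, k = 56

Each row is a constant multiple of every other row — this is a multiplication table with the headers hidden.
Row 2 is 6/8 = 3/4 times row 1, so its entry in column 4 is 16 × 3/4 = 12.
Row 6 is 16/8 = 2/1 times row 1, so its entry in column 6 is 28 × 2/1 = 56.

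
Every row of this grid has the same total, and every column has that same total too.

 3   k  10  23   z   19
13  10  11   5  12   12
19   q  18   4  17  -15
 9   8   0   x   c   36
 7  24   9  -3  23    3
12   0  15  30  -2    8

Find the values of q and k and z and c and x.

Rows 2 and 5 both sum to 63, so that's the common total.
The known cells in row 3 total 43, leaving 63 − 43 = 20 for the blank.
The known cells in column 2 total 62, leaving 63 − 62 = 1 for the blank.
The known cells in row 1 total 56, leaving 63 − 56 = 7 for the blank.
The known cells in column 5 total 57, leaving 63 − 57 = 6 for the blank.
The known cells in row 4 total 59, leaving 63 − 59 = 4 for the blank.

q = 20, k = 1, z = 7, c = 6, x = 4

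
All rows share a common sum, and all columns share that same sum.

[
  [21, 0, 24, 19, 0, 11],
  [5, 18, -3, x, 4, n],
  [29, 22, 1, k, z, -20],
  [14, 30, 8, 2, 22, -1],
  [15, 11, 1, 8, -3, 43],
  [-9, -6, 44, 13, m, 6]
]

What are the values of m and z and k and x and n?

Rows 1 and 4 both sum to 75, so that's the common total.
Column 6 has 11 − 20 − 1 + 43 + 6 = 39; the blank must be 75 − 39 = 36.
Row 6 has -9 − 6 + 44 + 13 + 6 = 48; the blank must be 75 − 48 = 27.
Column 5 has 0 + 4 + 22 − 3 + 27 = 50; the blank must be 75 − 50 = 25.
Row 3 has 29 + 22 + 1 + 25 − 20 = 57; the blank must be 75 − 57 = 18.
Row 2 has 5 + 18 − 3 + 4 + 36 = 60; the blank must be 75 − 60 = 15.

m = 27, z = 25, k = 18, x = 15, n = 36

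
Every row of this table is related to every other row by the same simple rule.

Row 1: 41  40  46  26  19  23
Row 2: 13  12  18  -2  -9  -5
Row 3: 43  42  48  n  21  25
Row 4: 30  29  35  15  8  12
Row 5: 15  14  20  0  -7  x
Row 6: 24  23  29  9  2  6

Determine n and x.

n = 28, x = -3

The difference between any two rows is the same in every column — this is an addition table with the headers hidden.
Row 3 minus row 1 is 48 − 46 = 2, so its entry in column 4 is 26 + 2 = 28.
Row 5 minus row 1 is 20 − 46 = -26, so its entry in column 6 is 23 + (-26) = -3.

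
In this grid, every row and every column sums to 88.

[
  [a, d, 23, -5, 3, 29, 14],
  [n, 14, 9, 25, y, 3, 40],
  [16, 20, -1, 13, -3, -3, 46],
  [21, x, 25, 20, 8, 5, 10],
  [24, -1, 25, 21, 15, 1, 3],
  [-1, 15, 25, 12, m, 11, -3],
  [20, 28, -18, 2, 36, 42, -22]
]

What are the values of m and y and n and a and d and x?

Row 4: 21 + 25 + 20 + 8 + 5 + 10 = 89, so its missing entry is 88 − 89 = -1.
Column 2: 14 + 20 − 1 − 1 + 15 + 28 = 75, so its missing entry is 88 − 75 = 13.
Row 1: 13 + 23 − 5 + 3 + 29 + 14 = 77, so its missing entry is 88 − 77 = 11.
Row 6: -1 + 15 + 25 + 12 + 11 − 3 = 59, so its missing entry is 88 − 59 = 29.
Column 5: 3 − 3 + 8 + 15 + 29 + 36 = 88, so its missing entry is 88 − 88 = 0.
Row 2: 14 + 9 + 25 + 0 + 3 + 40 = 91, so its missing entry is 88 − 91 = -3.

m = 29, y = 0, n = -3, a = 11, d = 13, x = -1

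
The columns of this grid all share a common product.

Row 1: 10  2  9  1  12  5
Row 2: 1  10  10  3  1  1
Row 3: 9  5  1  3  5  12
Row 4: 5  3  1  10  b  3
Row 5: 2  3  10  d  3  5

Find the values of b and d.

Columns 1 and 6 each multiply to 900, so every column has product 900.
Column 5: 12×1×5×3 = 180, so the missing entry is 900 ÷ 180 = 5.
Column 4: 1×3×3×10 = 90, so the missing entry is 900 ÷ 90 = 10.

b = 5, d = 10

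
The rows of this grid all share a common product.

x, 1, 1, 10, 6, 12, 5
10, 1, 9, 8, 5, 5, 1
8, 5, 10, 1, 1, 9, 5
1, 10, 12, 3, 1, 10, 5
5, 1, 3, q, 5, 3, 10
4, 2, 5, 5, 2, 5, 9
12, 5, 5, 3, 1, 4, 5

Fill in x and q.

x = 5, q = 8

Rows 6 and 7 each multiply to 18000, so every row has product 18000.
Row 1: 1×1×10×6×12×5 = 3600, so the missing entry is 18000 ÷ 3600 = 5.
Row 5: 5×1×3×5×3×10 = 2250, so the missing entry is 18000 ÷ 2250 = 8.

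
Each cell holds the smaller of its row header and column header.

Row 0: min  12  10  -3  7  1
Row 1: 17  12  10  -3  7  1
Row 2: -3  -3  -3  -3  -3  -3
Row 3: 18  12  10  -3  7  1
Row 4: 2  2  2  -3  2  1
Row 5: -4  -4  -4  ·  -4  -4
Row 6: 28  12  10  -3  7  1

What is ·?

min(-4, -3) = -4.

-4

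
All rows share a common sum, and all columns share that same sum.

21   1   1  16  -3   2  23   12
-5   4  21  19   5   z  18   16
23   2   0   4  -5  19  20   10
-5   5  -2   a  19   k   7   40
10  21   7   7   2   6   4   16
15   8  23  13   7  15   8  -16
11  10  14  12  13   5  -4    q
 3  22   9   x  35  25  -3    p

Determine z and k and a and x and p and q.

z = -5, k = 6, a = 3, x = -1, p = -17, q = 12

Rows 1 and 3 both sum to 73, so that's the common total.
Row 2 has -5 + 4 + 21 + 19 + 5 + 18 + 16 = 78; the blank must be 73 − 78 = -5.
Row 7 has 11 + 10 + 14 + 12 + 13 + 5 − 4 = 61; the blank must be 73 − 61 = 12.
Column 8 has 12 + 16 + 10 + 40 + 16 − 16 + 12 = 90; the blank must be 73 − 90 = -17.
Row 8 has 3 + 22 + 9 + 35 + 25 − 3 − 17 = 74; the blank must be 73 − 74 = -1.
Column 4 has 16 + 19 + 4 + 7 + 13 + 12 − 1 = 70; the blank must be 73 − 70 = 3.
Row 4 has -5 + 5 − 2 + 3 + 19 + 7 + 40 = 67; the blank must be 73 − 67 = 6.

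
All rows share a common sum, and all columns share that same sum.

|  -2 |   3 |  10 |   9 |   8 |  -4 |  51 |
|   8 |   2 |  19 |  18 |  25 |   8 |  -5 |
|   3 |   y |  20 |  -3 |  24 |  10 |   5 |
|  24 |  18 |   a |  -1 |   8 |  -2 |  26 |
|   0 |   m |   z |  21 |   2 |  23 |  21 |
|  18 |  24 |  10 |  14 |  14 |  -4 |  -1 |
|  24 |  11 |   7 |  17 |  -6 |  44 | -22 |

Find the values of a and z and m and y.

a = 2, z = 7, m = 1, y = 16

Rows 1 and 2 both sum to 75, so that's the common total.
Row 4: 24 + 18 − 1 + 8 − 2 + 26 = 73, so its missing entry is 75 − 73 = 2.
Row 3: 3 + 20 − 3 + 24 + 10 + 5 = 59, so its missing entry is 75 − 59 = 16.
Column 2: 3 + 2 + 16 + 18 + 24 + 11 = 74, so its missing entry is 75 − 74 = 1.
Row 5: 0 + 1 + 21 + 2 + 23 + 21 = 68, so its missing entry is 75 − 68 = 7.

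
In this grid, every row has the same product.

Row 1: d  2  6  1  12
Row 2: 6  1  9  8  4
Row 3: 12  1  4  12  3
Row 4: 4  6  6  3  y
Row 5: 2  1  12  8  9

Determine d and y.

Rows 2 and 3 each multiply to 1728, so every row has product 1728.
Row 1: 2×6×1×12 = 144, so the missing entry is 1728 ÷ 144 = 12.
Row 4: 4×6×6×3 = 432, so the missing entry is 1728 ÷ 432 = 4.

d = 12, y = 4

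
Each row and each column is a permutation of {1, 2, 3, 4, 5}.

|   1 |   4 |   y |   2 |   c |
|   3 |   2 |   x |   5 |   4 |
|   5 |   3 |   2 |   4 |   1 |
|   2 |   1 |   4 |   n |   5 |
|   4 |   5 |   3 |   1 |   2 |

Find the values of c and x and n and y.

c = 3, x = 1, n = 3, y = 5

For row 2, column 3: row 2 already has {2, 3, 4, 5}; that leaves 1.
For row 1, column 3: column 3 already has {1, 2, 3, 4}; that leaves 5.
At (row 4, col 4): row 4 already has {1, 2, 4, 5}, so the value is 3.
Cell (1,5): row 1 already has {1, 2, 4, 5} → 3.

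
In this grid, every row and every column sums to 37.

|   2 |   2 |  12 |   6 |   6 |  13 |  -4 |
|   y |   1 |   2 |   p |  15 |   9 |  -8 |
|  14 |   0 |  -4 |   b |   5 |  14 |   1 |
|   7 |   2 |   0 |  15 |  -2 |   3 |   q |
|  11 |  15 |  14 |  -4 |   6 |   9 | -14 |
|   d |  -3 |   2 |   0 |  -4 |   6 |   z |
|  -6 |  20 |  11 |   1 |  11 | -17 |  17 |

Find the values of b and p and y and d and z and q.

Row 3: 14 + 0 − 4 + 5 + 14 + 1 = 30, so its missing entry is 37 − 30 = 7.
Row 4: 7 + 2 + 0 + 15 − 2 + 3 = 25, so its missing entry is 37 − 25 = 12.
Column 7: -4 − 8 + 1 + 12 − 14 + 17 = 4, so its missing entry is 37 − 4 = 33.
Row 6: -3 + 2 + 0 − 4 + 6 + 33 = 34, so its missing entry is 37 − 34 = 3.
Column 1: 2 + 14 + 7 + 11 + 3 − 6 = 31, so its missing entry is 37 − 31 = 6.
Row 2: 6 + 1 + 2 + 15 + 9 − 8 = 25, so its missing entry is 37 − 25 = 12.

b = 7, p = 12, y = 6, d = 3, z = 33, q = 12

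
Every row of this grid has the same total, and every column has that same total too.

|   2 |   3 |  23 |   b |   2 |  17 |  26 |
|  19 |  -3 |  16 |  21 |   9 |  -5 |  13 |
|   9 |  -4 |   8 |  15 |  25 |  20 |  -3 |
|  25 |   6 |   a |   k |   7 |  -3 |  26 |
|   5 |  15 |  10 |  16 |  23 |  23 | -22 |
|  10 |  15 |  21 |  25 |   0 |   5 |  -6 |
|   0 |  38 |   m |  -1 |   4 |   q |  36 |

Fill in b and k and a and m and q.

Rows 2 and 3 both sum to 70, so that's the common total.
Column 6 has 17 − 5 + 20 − 3 + 23 + 5 = 57; the blank must be 70 − 57 = 13.
Row 7 has 0 + 38 − 1 + 4 + 13 + 36 = 90; the blank must be 70 − 90 = -20.
Row 1 has 2 + 3 + 23 + 2 + 17 + 26 = 73; the blank must be 70 − 73 = -3.
Column 4 has -3 + 21 + 15 + 16 + 25 − 1 = 73; the blank must be 70 − 73 = -3.
Row 4 has 25 + 6 − 3 + 7 − 3 + 26 = 58; the blank must be 70 − 58 = 12.

b = -3, k = -3, a = 12, m = -20, q = 13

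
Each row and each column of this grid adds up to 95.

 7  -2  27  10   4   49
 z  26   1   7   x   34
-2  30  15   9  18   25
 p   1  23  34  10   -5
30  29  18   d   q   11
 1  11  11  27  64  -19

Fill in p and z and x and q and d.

Column 4: 10 + 7 + 9 + 34 + 27 = 87, so its missing entry is 95 − 87 = 8.
Row 5: 30 + 29 + 18 + 8 + 11 = 96, so its missing entry is 95 − 96 = -1.
Column 5: 4 + 18 + 10 − 1 + 64 = 95, so its missing entry is 95 − 95 = 0.
Row 4: 1 + 23 + 34 + 10 − 5 = 63, so its missing entry is 95 − 63 = 32.
Row 2: 26 + 1 + 7 + 0 + 34 = 68, so its missing entry is 95 − 68 = 27.

p = 32, z = 27, x = 0, q = -1, d = 8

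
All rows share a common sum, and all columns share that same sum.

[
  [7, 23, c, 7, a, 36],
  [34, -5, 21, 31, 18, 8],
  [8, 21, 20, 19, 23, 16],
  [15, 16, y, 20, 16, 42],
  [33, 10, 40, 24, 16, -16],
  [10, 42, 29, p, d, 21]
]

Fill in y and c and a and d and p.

y = -2, c = -1, a = 35, d = -1, p = 6

Rows 2 and 3 both sum to 107, so that's the common total.
The known cells in column 4 total 101, leaving 107 − 101 = 6 for the blank.
The known cells in row 6 total 108, leaving 107 − 108 = -1 for the blank.
The known cells in column 5 total 72, leaving 107 − 72 = 35 for the blank.
The known cells in row 1 total 108, leaving 107 − 108 = -1 for the blank.
The known cells in row 4 total 109, leaving 107 − 109 = -2 for the blank.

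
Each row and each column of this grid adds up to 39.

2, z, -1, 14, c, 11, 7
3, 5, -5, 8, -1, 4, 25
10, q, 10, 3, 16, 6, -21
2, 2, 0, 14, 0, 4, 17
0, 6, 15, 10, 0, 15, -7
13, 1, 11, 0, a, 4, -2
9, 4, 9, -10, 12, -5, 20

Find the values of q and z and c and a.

q = 15, z = 6, c = 0, a = 12

Row 6: 13 + 1 + 11 + 0 + 4 − 2 = 27, so its missing entry is 39 − 27 = 12.
Column 5: -1 + 16 + 0 + 0 + 12 + 12 = 39, so its missing entry is 39 − 39 = 0.
Row 1: 2 − 1 + 14 + 0 + 11 + 7 = 33, so its missing entry is 39 − 33 = 6.
Row 3: 10 + 10 + 3 + 16 + 6 − 21 = 24, so its missing entry is 39 − 24 = 15.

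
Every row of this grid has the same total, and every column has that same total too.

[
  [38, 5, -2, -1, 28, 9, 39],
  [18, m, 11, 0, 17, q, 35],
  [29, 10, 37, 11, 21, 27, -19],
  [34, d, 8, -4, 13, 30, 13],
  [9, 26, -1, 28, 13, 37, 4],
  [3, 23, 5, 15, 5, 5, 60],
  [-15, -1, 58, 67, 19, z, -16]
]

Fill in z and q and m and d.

z = 4, q = 4, m = 31, d = 22

Rows 1 and 3 both sum to 116, so that's the common total.
The known cells in row 4 total 94, leaving 116 − 94 = 22 for the blank.
The known cells in column 2 total 85, leaving 116 − 85 = 31 for the blank.
The known cells in row 7 total 112, leaving 116 − 112 = 4 for the blank.
The known cells in row 2 total 112, leaving 116 − 112 = 4 for the blank.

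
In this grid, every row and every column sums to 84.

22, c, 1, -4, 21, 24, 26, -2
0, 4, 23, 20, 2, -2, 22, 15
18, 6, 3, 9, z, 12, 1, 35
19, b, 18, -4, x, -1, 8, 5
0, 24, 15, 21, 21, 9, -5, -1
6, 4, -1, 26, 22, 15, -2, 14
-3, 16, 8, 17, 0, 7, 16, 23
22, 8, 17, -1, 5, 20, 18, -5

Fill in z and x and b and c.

Row 3: 18 + 6 + 3 + 9 + 12 + 1 + 35 = 84, so its missing entry is 84 − 84 = 0.
Column 5: 21 + 2 + 0 + 21 + 22 + 0 + 5 = 71, so its missing entry is 84 − 71 = 13.
Row 4: 19 + 18 − 4 + 13 − 1 + 8 + 5 = 58, so its missing entry is 84 − 58 = 26.
Row 1: 22 + 1 − 4 + 21 + 24 + 26 − 2 = 88, so its missing entry is 84 − 88 = -4.

z = 0, x = 13, b = 26, c = -4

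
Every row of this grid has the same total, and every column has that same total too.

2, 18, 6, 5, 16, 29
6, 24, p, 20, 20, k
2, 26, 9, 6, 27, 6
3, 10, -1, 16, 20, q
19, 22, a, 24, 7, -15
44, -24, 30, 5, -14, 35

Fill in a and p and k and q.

Rows 1 and 3 both sum to 76, so that's the common total.
The known cells in row 4 total 48, leaving 76 − 48 = 28 for the blank.
The known cells in row 5 total 57, leaving 76 − 57 = 19 for the blank.
The known cells in column 3 total 63, leaving 76 − 63 = 13 for the blank.
The known cells in row 2 total 83, leaving 76 − 83 = -7 for the blank.

a = 19, p = 13, k = -7, q = 28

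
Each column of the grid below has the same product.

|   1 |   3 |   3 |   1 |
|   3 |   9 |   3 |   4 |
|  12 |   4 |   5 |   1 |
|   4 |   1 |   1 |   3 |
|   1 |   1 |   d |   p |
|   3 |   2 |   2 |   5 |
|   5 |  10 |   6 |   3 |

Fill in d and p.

d = 4, p = 12

Columns 1 and 2 each multiply to 2160, so every column has product 2160.
Column 3: 3×3×5×1×2×6 = 540, so the missing entry is 2160 ÷ 540 = 4.
Column 4: 1×4×1×3×5×3 = 180, so the missing entry is 2160 ÷ 180 = 12.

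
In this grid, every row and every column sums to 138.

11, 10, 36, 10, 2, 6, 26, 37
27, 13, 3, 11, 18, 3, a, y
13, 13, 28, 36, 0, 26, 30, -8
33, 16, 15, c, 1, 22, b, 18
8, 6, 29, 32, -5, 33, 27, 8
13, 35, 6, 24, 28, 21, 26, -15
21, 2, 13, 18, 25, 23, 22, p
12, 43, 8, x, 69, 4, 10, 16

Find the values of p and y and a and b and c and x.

Row 8 has 12 + 43 + 8 + 69 + 4 + 10 + 16 = 162; the blank must be 138 − 162 = -24.
Row 7 has 21 + 2 + 13 + 18 + 25 + 23 + 22 = 124; the blank must be 138 − 124 = 14.
Column 8 has 37 − 8 + 18 + 8 − 15 + 14 + 16 = 70; the blank must be 138 − 70 = 68.
Column 4 has 10 + 11 + 36 + 32 + 24 + 18 − 24 = 107; the blank must be 138 − 107 = 31.
Row 4 has 33 + 16 + 15 + 31 + 1 + 22 + 18 = 136; the blank must be 138 − 136 = 2.
Row 2 has 27 + 13 + 3 + 11 + 18 + 3 + 68 = 143; the blank must be 138 − 143 = -5.

p = 14, y = 68, a = -5, b = 2, c = 31, x = -24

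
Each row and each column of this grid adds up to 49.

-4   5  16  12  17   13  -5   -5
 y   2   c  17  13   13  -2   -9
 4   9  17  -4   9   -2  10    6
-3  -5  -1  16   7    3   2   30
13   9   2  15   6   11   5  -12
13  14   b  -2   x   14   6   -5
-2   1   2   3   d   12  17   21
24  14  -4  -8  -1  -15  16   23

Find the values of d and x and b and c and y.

d = -5, x = 3, b = 6, c = 11, y = 4

The known cells in row 7 total 54, leaving 49 − 54 = -5 for the blank.
The known cells in column 5 total 46, leaving 49 − 46 = 3 for the blank.
The known cells in column 1 total 45, leaving 49 − 45 = 4 for the blank.
The known cells in row 2 total 38, leaving 49 − 38 = 11 for the blank.
The known cells in row 6 total 43, leaving 49 − 43 = 6 for the blank.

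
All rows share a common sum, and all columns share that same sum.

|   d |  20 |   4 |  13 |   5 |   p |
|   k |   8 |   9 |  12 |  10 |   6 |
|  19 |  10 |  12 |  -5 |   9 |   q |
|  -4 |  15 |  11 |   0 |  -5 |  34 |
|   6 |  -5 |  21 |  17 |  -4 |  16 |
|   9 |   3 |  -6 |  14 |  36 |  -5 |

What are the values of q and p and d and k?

q = 6, p = -6, d = 15, k = 6

Rows 4 and 5 both sum to 51, so that's the common total.
Row 2 has 8 + 9 + 12 + 10 + 6 = 45; the blank must be 51 − 45 = 6.
Row 3 has 19 + 10 + 12 − 5 + 9 = 45; the blank must be 51 − 45 = 6.
Column 6 has 6 + 6 + 34 + 16 − 5 = 57; the blank must be 51 − 57 = -6.
Row 1 has 20 + 4 + 13 + 5 − 6 = 36; the blank must be 51 − 36 = 15.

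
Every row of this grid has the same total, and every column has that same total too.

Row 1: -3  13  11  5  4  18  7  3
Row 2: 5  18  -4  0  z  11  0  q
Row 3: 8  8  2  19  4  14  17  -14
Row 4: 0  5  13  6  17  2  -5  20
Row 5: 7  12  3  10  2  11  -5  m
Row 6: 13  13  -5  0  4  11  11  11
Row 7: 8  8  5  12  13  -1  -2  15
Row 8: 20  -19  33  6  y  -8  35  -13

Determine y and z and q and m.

y = 4, z = 10, q = 18, m = 18

Rows 1 and 3 both sum to 58, so that's the common total.
Row 8: 20 − 19 + 33 + 6 − 8 + 35 − 13 = 54, so its missing entry is 58 − 54 = 4.
Row 5: 7 + 12 + 3 + 10 + 2 + 11 − 5 = 40, so its missing entry is 58 − 40 = 18.
Column 8: 3 − 14 + 20 + 18 + 11 + 15 − 13 = 40, so its missing entry is 58 − 40 = 18.
Row 2: 5 + 18 − 4 + 0 + 11 + 0 + 18 = 48, so its missing entry is 58 − 48 = 10.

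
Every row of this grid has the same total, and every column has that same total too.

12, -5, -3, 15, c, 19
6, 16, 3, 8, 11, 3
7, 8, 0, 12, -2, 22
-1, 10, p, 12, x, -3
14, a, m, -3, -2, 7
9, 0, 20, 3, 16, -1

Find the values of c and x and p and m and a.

Rows 2 and 3 both sum to 47, so that's the common total.
Row 1: 12 − 5 − 3 + 15 + 19 = 38, so its missing entry is 47 − 38 = 9.
Column 5: 9 + 11 − 2 − 2 + 16 = 32, so its missing entry is 47 − 32 = 15.
Row 4: -1 + 10 + 12 + 15 − 3 = 33, so its missing entry is 47 − 33 = 14.
Column 3: -3 + 3 + 0 + 14 + 20 = 34, so its missing entry is 47 − 34 = 13.
Row 5: 14 + 13 − 3 − 2 + 7 = 29, so its missing entry is 47 − 29 = 18.

c = 9, x = 15, p = 14, m = 13, a = 18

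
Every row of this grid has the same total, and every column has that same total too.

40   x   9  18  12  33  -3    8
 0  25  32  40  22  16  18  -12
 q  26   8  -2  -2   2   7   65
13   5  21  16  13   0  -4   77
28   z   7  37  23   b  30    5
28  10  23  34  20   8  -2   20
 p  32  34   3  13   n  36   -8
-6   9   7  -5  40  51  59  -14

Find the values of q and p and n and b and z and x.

Rows 2 and 4 both sum to 141, so that's the common total.
The known cells in row 1 total 117, leaving 141 − 117 = 24 for the blank.
The known cells in row 3 total 104, leaving 141 − 104 = 37 for the blank.
The known cells in column 1 total 140, leaving 141 − 140 = 1 for the blank.
The known cells in row 7 total 111, leaving 141 − 111 = 30 for the blank.
The known cells in column 6 total 140, leaving 141 − 140 = 1 for the blank.
The known cells in row 5 total 131, leaving 141 − 131 = 10 for the blank.

q = 37, p = 1, n = 30, b = 1, z = 10, x = 24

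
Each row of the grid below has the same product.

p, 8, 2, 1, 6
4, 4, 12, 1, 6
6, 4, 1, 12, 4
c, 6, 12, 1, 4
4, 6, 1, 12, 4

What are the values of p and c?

Rows 2 and 3 each multiply to 1152, so every row has product 1152.
Row 1: 8×2×1×6 = 96, so the missing entry is 1152 ÷ 96 = 12.
Row 4: 6×12×1×4 = 288, so the missing entry is 1152 ÷ 288 = 4.

p = 12, c = 4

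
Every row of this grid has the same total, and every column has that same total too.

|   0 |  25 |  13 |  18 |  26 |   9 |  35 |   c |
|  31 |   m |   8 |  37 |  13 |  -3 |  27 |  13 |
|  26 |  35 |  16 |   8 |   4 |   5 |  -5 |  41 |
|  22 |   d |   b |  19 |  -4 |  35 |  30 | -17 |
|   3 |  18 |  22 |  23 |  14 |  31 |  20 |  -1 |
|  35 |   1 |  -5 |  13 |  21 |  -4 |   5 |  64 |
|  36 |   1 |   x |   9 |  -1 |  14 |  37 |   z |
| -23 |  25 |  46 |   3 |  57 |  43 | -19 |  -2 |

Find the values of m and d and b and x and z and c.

m = 4, d = 21, b = 24, x = 6, z = 28, c = 4

Rows 3 and 5 both sum to 130, so that's the common total.
Row 1: 0 + 25 + 13 + 18 + 26 + 9 + 35 = 126, so its missing entry is 130 − 126 = 4.
Row 2: 31 + 8 + 37 + 13 − 3 + 27 + 13 = 126, so its missing entry is 130 − 126 = 4.
Column 2: 25 + 4 + 35 + 18 + 1 + 1 + 25 = 109, so its missing entry is 130 − 109 = 21.
Column 8: 4 + 13 + 41 − 17 − 1 + 64 − 2 = 102, so its missing entry is 130 − 102 = 28.
Row 7: 36 + 1 + 9 − 1 + 14 + 37 + 28 = 124, so its missing entry is 130 − 124 = 6.
Row 4: 22 + 21 + 19 − 4 + 35 + 30 − 17 = 106, so its missing entry is 130 − 106 = 24.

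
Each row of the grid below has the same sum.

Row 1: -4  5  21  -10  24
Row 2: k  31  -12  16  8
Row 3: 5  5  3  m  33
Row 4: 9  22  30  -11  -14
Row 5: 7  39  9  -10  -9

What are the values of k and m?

k = -7, m = -10

Row 1 sums to 36 and so does row 4; that's the common total.
In row 2 the known cells total 43, leaving 36 − 43 = -7.
In row 3 the known cells total 46, leaving 36 − 46 = -10.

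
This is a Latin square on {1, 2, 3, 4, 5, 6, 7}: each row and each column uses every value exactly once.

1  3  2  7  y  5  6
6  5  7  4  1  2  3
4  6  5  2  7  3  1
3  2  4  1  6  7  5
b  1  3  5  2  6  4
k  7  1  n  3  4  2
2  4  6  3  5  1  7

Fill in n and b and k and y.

Cell (6,4): column 4 already has {1, 2, 3, 4, 5, 7} → 6.
Cell (5,1): row 5 already has {1, 2, 3, 4, 5, 6} → 7.
For row 6, column 1: row 6 already has {1, 2, 3, 4, 6, 7}; that leaves 5.
At (row 1, col 5): row 1 already has {1, 2, 3, 5, 6, 7}, so the value is 4.

n = 6, b = 7, k = 5, y = 4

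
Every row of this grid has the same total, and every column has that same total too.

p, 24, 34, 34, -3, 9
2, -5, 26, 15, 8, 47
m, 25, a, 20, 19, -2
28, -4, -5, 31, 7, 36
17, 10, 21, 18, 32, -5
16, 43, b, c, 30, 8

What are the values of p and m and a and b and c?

Rows 2 and 4 both sum to 93, so that's the common total.
Row 1 has 24 + 34 + 34 − 3 + 9 = 98; the blank must be 93 − 98 = -5.
Column 1 has -5 + 2 + 28 + 17 + 16 = 58; the blank must be 93 − 58 = 35.
Row 3 has 35 + 25 + 20 + 19 − 2 = 97; the blank must be 93 − 97 = -4.
Column 4 has 34 + 15 + 20 + 31 + 18 = 118; the blank must be 93 − 118 = -25.
Row 6 has 16 + 43 − 25 + 30 + 8 = 72; the blank must be 93 − 72 = 21.

p = -5, m = 35, a = -4, b = 21, c = -25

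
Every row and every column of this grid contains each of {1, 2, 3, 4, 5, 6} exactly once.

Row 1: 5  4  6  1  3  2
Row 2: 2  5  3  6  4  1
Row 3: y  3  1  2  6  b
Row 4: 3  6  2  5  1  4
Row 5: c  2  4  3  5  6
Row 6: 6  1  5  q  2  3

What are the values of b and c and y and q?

b = 5, c = 1, y = 4, q = 4

For row 5, column 1: row 5 already has {2, 3, 4, 5, 6}; that leaves 1.
Cell (6,4): row 6 already has {1, 2, 3, 5, 6} → 4.
At (row 3, col 6): column 6 already has {1, 2, 3, 4, 6}, so the value is 5.
For row 3, column 1: row 3 already has {1, 2, 3, 5, 6}; that leaves 4.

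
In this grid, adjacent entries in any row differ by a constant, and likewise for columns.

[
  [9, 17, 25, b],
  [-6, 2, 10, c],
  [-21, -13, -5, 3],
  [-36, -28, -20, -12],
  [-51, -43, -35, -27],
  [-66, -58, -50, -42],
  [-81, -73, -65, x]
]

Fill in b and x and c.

b = 33, x = -57, c = 18

Along each row the entries change by 8 per step; down each column they change by -15.
Row 1: from 9 at column 1, stepping by 8 to column 4 gives 33.
Row 7: from -81 at column 1, stepping by 8 to column 4 gives -57.
Row 2: from -6 at column 1, stepping by 8 to column 4 gives 18.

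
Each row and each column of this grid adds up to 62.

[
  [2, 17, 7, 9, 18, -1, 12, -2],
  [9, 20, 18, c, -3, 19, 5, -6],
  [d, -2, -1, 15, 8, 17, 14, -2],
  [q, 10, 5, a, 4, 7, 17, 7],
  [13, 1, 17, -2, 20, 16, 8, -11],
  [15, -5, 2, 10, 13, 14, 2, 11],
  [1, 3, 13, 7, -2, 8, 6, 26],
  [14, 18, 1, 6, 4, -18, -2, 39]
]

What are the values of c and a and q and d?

Row 3 has -2 − 1 + 15 + 8 + 17 + 14 − 2 = 49; the blank must be 62 − 49 = 13.
Row 2 has 9 + 20 + 18 − 3 + 19 + 5 − 6 = 62; the blank must be 62 − 62 = 0.
Column 4 has 9 + 0 + 15 − 2 + 10 + 7 + 6 = 45; the blank must be 62 − 45 = 17.
Row 4 has 10 + 5 + 17 + 4 + 7 + 17 + 7 = 67; the blank must be 62 − 67 = -5.

c = 0, a = 17, q = -5, d = 13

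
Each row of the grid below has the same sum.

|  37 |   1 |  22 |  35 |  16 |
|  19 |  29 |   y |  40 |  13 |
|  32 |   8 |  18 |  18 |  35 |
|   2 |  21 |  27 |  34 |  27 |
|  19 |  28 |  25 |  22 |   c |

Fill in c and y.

c = 17, y = 10

Row 1 sums to 111 and so does row 3; that's the common total.
In row 5 the known cells total 94, leaving 111 − 94 = 17.
In row 2 the known cells total 101, leaving 111 − 101 = 10.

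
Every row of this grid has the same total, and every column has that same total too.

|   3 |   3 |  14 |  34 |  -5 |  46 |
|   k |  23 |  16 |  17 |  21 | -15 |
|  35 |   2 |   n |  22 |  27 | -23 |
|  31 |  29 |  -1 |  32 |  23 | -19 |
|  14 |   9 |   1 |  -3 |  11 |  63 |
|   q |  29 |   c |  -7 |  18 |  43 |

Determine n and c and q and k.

Rows 1 and 4 both sum to 95, so that's the common total.
Row 2: 23 + 16 + 17 + 21 − 15 = 62, so its missing entry is 95 − 62 = 33.
Column 1: 3 + 33 + 35 + 31 + 14 = 116, so its missing entry is 95 − 116 = -21.
Row 6: -21 + 29 − 7 + 18 + 43 = 62, so its missing entry is 95 − 62 = 33.
Row 3: 35 + 2 + 22 + 27 − 23 = 63, so its missing entry is 95 − 63 = 32.

n = 32, c = 33, q = -21, k = 33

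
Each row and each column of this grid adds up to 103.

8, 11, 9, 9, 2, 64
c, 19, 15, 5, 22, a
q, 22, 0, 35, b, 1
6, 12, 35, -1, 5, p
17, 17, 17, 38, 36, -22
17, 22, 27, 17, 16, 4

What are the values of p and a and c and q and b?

The known cells in column 5 total 81, leaving 103 − 81 = 22 for the blank.
The known cells in row 3 total 80, leaving 103 − 80 = 23 for the blank.
The known cells in column 1 total 71, leaving 103 − 71 = 32 for the blank.
The known cells in row 2 total 93, leaving 103 − 93 = 10 for the blank.
The known cells in row 4 total 57, leaving 103 − 57 = 46 for the blank.

p = 46, a = 10, c = 32, q = 23, b = 22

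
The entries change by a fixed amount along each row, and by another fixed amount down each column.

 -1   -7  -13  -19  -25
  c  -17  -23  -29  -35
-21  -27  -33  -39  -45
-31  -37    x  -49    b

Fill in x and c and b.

Along each row the entries change by -6 per step; down each column they change by -10.
Row 4: from -31 at column 1, stepping by -6 to column 3 gives -43.
Row 2: from -17 at column 2, stepping by -6 to column 1 gives -11.
Row 4: from -31 at column 1, stepping by -6 to column 5 gives -55.

x = -43, c = -11, b = -55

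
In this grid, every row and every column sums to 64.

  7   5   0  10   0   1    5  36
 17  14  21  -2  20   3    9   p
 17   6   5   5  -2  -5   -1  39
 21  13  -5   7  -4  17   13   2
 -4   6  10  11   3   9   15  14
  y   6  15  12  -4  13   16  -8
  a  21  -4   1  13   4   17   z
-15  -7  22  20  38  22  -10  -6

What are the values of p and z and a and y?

p = -18, z = 5, a = 7, y = 14

The known cells in row 2 total 82, leaving 64 − 82 = -18 for the blank.
The known cells in column 8 total 59, leaving 64 − 59 = 5 for the blank.
The known cells in row 6 total 50, leaving 64 − 50 = 14 for the blank.
The known cells in row 7 total 57, leaving 64 − 57 = 7 for the blank.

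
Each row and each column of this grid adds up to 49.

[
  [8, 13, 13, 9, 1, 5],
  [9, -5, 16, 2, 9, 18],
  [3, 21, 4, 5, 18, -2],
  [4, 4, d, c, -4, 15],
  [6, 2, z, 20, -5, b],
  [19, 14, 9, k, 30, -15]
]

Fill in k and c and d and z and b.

The known cells in column 6 total 21, leaving 49 − 21 = 28 for the blank.
The known cells in row 5 total 51, leaving 49 − 51 = -2 for the blank.
The known cells in row 6 total 57, leaving 49 − 57 = -8 for the blank.
The known cells in column 4 total 28, leaving 49 − 28 = 21 for the blank.
The known cells in row 4 total 40, leaving 49 − 40 = 9 for the blank.

k = -8, c = 21, d = 9, z = -2, b = 28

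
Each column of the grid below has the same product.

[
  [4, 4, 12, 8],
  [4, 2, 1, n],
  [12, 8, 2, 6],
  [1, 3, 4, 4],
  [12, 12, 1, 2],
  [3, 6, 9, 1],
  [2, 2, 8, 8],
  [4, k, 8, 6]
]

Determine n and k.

Columns 1 and 3 each multiply to 55296, so every column has product 55296.
Column 4: 8×6×4×2×1×8×6 = 18432, so the missing entry is 55296 ÷ 18432 = 3.
Column 2: 4×2×8×3×12×6×2 = 27648, so the missing entry is 55296 ÷ 27648 = 2.

n = 3, k = 2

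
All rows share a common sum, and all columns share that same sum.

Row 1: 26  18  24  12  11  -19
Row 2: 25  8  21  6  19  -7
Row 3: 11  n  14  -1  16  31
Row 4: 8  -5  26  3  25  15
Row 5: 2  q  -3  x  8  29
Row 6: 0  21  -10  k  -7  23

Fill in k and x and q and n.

Rows 1 and 2 both sum to 72, so that's the common total.
Row 6: 0 + 21 − 10 − 7 + 23 = 27, so its missing entry is 72 − 27 = 45.
Row 3: 11 + 14 − 1 + 16 + 31 = 71, so its missing entry is 72 − 71 = 1.
Column 2: 18 + 8 + 1 − 5 + 21 = 43, so its missing entry is 72 − 43 = 29.
Row 5: 2 + 29 − 3 + 8 + 29 = 65, so its missing entry is 72 − 65 = 7.

k = 45, x = 7, q = 29, n = 1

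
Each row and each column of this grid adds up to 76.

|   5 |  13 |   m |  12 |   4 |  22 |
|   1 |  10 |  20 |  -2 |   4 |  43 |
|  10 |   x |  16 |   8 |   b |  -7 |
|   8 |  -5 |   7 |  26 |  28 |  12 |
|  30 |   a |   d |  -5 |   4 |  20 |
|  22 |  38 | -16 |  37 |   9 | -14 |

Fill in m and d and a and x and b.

Column 5 has 4 + 4 + 28 + 4 + 9 = 49; the blank must be 76 − 49 = 27.
Row 3 has 10 + 16 + 8 + 27 − 7 = 54; the blank must be 76 − 54 = 22.
Row 1 has 5 + 13 + 12 + 4 + 22 = 56; the blank must be 76 − 56 = 20.
Column 3 has 20 + 20 + 16 + 7 − 16 = 47; the blank must be 76 − 47 = 29.
Row 5 has 30 + 29 − 5 + 4 + 20 = 78; the blank must be 76 − 78 = -2.

m = 20, d = 29, a = -2, x = 22, b = 27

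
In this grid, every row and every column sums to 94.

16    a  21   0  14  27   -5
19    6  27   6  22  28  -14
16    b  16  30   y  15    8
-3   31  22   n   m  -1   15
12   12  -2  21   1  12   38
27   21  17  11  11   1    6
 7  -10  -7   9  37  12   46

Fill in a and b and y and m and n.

Row 1 has 16 + 21 + 0 + 14 + 27 − 5 = 73; the blank must be 94 − 73 = 21.
Column 2 has 21 + 6 + 31 + 12 + 21 − 10 = 81; the blank must be 94 − 81 = 13.
Row 3 has 16 + 13 + 16 + 30 + 15 + 8 = 98; the blank must be 94 − 98 = -4.
Column 5 has 14 + 22 − 4 + 1 + 11 + 37 = 81; the blank must be 94 − 81 = 13.
Row 4 has -3 + 31 + 22 + 13 − 1 + 15 = 77; the blank must be 94 − 77 = 17.

a = 21, b = 13, y = -4, m = 13, n = 17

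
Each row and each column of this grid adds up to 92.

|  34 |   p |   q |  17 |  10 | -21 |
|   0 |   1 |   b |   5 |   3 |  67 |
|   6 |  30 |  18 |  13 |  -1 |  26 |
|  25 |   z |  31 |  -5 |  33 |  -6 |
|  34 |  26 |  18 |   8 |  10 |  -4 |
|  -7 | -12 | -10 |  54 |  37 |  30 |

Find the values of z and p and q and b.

The known cells in row 4 total 78, leaving 92 − 78 = 14 for the blank.
The known cells in row 2 total 76, leaving 92 − 76 = 16 for the blank.
The known cells in column 3 total 73, leaving 92 − 73 = 19 for the blank.
The known cells in row 1 total 59, leaving 92 − 59 = 33 for the blank.

z = 14, p = 33, q = 19, b = 16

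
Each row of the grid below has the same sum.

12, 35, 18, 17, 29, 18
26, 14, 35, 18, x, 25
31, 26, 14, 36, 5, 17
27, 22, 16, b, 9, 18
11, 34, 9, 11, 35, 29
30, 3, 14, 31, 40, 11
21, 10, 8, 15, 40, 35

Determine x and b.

x = 11, b = 37

The complete rows each total 129.
Row 2 is missing 129 − 118 = 11 (since 26 + 14 + 35 + 18 + 25 = 118).
Row 4 is missing 129 − 92 = 37 (since 27 + 22 + 16 + 9 + 18 = 92).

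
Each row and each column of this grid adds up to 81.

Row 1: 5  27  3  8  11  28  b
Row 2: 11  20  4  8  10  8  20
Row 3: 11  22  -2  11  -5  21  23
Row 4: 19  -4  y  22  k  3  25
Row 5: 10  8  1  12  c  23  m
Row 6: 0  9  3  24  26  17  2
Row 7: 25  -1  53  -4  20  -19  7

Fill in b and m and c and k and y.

The known cells in row 1 total 82, leaving 81 − 82 = -1 for the blank.
The known cells in column 7 total 76, leaving 81 − 76 = 5 for the blank.
The known cells in row 5 total 59, leaving 81 − 59 = 22 for the blank.
The known cells in column 5 total 84, leaving 81 − 84 = -3 for the blank.
The known cells in row 4 total 62, leaving 81 − 62 = 19 for the blank.

b = -1, m = 5, c = 22, k = -3, y = 19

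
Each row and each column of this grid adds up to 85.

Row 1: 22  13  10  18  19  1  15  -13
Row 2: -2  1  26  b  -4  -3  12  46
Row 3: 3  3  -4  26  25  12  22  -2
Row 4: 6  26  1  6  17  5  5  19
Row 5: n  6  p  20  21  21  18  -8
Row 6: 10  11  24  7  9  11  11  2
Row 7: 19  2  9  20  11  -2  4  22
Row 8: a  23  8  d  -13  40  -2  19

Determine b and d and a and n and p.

b = 9, d = -21, a = 31, n = -4, p = 11

Column 3: 10 + 26 − 4 + 1 + 24 + 9 + 8 = 74, so its missing entry is 85 − 74 = 11.
Row 5: 6 + 11 + 20 + 21 + 21 + 18 − 8 = 89, so its missing entry is 85 − 89 = -4.
Column 1: 22 − 2 + 3 + 6 − 4 + 10 + 19 = 54, so its missing entry is 85 − 54 = 31.
Row 8: 31 + 23 + 8 − 13 + 40 − 2 + 19 = 106, so its missing entry is 85 − 106 = -21.
Row 2: -2 + 1 + 26 − 4 − 3 + 12 + 46 = 76, so its missing entry is 85 − 76 = 9.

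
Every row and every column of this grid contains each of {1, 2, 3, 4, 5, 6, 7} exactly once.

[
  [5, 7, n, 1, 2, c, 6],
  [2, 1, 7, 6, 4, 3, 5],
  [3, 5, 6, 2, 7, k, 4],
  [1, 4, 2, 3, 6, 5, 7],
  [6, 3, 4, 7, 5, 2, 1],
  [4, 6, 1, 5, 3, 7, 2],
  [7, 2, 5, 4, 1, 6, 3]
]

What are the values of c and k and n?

c = 4, k = 1, n = 3

Cell (1,3): column 3 already has {1, 2, 4, 5, 6, 7} → 3.
At (row 3, col 6): row 3 already has {2, 3, 4, 5, 6, 7}, so the value is 1.
For row 1, column 6: row 1 already has {1, 2, 3, 5, 6, 7}; that leaves 4.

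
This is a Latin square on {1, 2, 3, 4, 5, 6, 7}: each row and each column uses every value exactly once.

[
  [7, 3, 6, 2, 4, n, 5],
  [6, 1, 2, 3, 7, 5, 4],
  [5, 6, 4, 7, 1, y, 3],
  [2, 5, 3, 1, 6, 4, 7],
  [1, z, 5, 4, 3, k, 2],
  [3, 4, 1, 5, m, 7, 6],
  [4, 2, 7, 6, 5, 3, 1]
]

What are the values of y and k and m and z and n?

y = 2, k = 6, m = 2, z = 7, n = 1

Cell (6,5): row 6 already has {1, 3, 4, 5, 6, 7} → 2.
Cell (1,6): row 1 already has {2, 3, 4, 5, 6, 7} → 1.
At (row 3, col 6): row 3 already has {1, 3, 4, 5, 6, 7}, so the value is 2.
At (row 5, col 6): column 6 already has {1, 2, 3, 4, 5, 7}, so the value is 6.
Cell (5,2): row 5 already has {1, 2, 3, 4, 5, 6} → 7.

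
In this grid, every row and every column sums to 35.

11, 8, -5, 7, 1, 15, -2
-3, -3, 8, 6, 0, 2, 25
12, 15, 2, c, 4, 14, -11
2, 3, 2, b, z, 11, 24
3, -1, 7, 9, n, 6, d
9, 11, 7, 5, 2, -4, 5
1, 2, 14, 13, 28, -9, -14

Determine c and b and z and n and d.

c = -1, b = -4, z = -3, n = 3, d = 8

Column 7 has -2 + 25 − 11 + 24 + 5 − 14 = 27; the blank must be 35 − 27 = 8.
Row 5 has 3 − 1 + 7 + 9 + 6 + 8 = 32; the blank must be 35 − 32 = 3.
Column 5 has 1 + 0 + 4 + 3 + 2 + 28 = 38; the blank must be 35 − 38 = -3.
Row 3 has 12 + 15 + 2 + 4 + 14 − 11 = 36; the blank must be 35 − 36 = -1.
Row 4 has 2 + 3 + 2 − 3 + 11 + 24 = 39; the blank must be 35 − 39 = -4.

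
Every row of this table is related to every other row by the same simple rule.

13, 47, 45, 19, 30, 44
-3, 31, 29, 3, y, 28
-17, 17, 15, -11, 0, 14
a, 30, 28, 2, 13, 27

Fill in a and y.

a = -4, y = 14

The difference between any two rows is the same in every column — this is an addition table with the headers hidden.
Row 4 minus row 1 is 27 − 44 = -17, so its entry in column 1 is 13 + (-17) = -4.
Row 2 minus row 1 is 28 − 44 = -16, so its entry in column 5 is 30 + (-16) = 14.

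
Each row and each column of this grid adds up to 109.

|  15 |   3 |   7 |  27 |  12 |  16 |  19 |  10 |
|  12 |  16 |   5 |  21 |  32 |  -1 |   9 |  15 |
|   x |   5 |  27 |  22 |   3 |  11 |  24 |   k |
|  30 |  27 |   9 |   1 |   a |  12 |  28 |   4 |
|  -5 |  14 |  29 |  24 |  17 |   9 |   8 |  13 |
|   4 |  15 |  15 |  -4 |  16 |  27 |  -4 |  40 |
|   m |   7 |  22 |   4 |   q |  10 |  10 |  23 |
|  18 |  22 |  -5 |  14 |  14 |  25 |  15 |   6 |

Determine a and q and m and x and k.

a = -2, q = 17, m = 16, x = 19, k = -2

The known cells in row 4 total 111, leaving 109 − 111 = -2 for the blank.
The known cells in column 8 total 111, leaving 109 − 111 = -2 for the blank.
The known cells in row 3 total 90, leaving 109 − 90 = 19 for the blank.
The known cells in column 5 total 92, leaving 109 − 92 = 17 for the blank.
The known cells in row 7 total 93, leaving 109 − 93 = 16 for the blank.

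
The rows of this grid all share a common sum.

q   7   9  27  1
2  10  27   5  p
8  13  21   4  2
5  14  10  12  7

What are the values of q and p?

Row 3 sums to 48 and so does row 4; that's the common total.
In row 1 the known cells total 44, leaving 48 − 44 = 4.
In row 2 the known cells total 44, leaving 48 − 44 = 4.

q = 4, p = 4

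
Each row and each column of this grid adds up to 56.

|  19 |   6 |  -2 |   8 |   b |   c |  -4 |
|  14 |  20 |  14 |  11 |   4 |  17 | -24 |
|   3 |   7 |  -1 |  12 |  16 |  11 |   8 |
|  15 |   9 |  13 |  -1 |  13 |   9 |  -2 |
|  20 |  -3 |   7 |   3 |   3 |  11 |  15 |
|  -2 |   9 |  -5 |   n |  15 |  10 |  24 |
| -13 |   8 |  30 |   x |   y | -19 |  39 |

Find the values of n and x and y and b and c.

Column 6: 17 + 11 + 9 + 11 + 10 − 19 = 39, so its missing entry is 56 − 39 = 17.
Row 1: 19 + 6 − 2 + 8 + 17 − 4 = 44, so its missing entry is 56 − 44 = 12.
Column 5: 12 + 4 + 16 + 13 + 3 + 15 = 63, so its missing entry is 56 − 63 = -7.
Row 6: -2 + 9 − 5 + 15 + 10 + 24 = 51, so its missing entry is 56 − 51 = 5.
Row 7: -13 + 8 + 30 − 7 − 19 + 39 = 38, so its missing entry is 56 − 38 = 18.

n = 5, x = 18, y = -7, b = 12, c = 17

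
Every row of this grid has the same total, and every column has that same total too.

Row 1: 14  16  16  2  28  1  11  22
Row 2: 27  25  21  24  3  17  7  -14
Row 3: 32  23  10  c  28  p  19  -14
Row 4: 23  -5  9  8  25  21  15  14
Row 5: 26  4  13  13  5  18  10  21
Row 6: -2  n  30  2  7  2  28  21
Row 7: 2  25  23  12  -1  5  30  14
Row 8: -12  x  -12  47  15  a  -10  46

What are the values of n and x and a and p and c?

n = 22, x = 0, a = 36, p = 10, c = 2

Rows 1 and 2 both sum to 110, so that's the common total.
Row 6: -2 + 30 + 2 + 7 + 2 + 28 + 21 = 88, so its missing entry is 110 − 88 = 22.
Column 2: 16 + 25 + 23 − 5 + 4 + 22 + 25 = 110, so its missing entry is 110 − 110 = 0.
Column 4: 2 + 24 + 8 + 13 + 2 + 12 + 47 = 108, so its missing entry is 110 − 108 = 2.
Row 8: -12 + 0 − 12 + 47 + 15 − 10 + 46 = 74, so its missing entry is 110 − 74 = 36.
Row 3: 32 + 23 + 10 + 2 + 28 + 19 − 14 = 100, so its missing entry is 110 − 100 = 10.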